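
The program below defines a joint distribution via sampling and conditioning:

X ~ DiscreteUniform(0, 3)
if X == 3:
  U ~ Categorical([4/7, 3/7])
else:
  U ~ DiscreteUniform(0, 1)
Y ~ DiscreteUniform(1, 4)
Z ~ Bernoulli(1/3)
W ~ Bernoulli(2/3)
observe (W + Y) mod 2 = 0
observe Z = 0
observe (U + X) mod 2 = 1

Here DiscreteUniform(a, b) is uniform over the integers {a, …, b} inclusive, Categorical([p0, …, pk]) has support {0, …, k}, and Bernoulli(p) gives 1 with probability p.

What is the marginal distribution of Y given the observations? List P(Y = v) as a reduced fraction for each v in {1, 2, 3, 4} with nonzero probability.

Enumerate traces; 16 have nonzero weight after conditioning:
  (X=0, U=1, Y=1, Z=0, W=1) weight 1/72
  (X=0, U=1, Y=2, Z=0, W=0) weight 1/144
  (X=0, U=1, Y=3, Z=0, W=1) weight 1/72
  (X=0, U=1, Y=4, Z=0, W=0) weight 1/144
  (X=1, U=0, Y=1, Z=0, W=1) weight 1/72
  (X=1, U=0, Y=2, Z=0, W=0) weight 1/144
  (X=1, U=0, Y=3, Z=0, W=1) weight 1/72
  (X=1, U=0, Y=4, Z=0, W=0) weight 1/144
  … 8 more
Group by Y:
  weight(Y=1) = 29/504
  weight(Y=2) = 29/1008
  weight(Y=3) = 29/504
  weight(Y=4) = 29/1008
Total weight = 29/504 + 29/1008 + 29/504 + 29/1008 = 29/168
P(Y=1 | obs) = 29/504 / 29/168 = 1/3
P(Y=2 | obs) = 29/1008 / 29/168 = 1/6
P(Y=3 | obs) = 29/504 / 29/168 = 1/3
P(Y=4 | obs) = 29/1008 / 29/168 = 1/6

P(Y=1) = 1/3, P(Y=2) = 1/6, P(Y=3) = 1/3, P(Y=4) = 1/6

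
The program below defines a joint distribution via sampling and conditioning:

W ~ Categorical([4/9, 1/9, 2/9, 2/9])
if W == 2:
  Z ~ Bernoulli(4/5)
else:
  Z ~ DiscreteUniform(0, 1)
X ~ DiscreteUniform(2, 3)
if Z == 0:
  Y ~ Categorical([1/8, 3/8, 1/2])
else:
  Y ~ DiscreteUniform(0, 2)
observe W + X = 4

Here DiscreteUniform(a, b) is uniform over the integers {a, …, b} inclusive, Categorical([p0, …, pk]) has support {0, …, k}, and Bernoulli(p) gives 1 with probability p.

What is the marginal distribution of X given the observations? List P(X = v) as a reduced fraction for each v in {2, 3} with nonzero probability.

Enumerate traces; 12 have nonzero weight after conditioning:
  (W=1, Z=0, X=3, Y=0) weight 1/288
  (W=1, Z=0, X=3, Y=1) weight 1/96
  (W=1, Z=0, X=3, Y=2) weight 1/72
  (W=1, Z=1, X=3, Y=0) weight 1/108
  (W=1, Z=1, X=3, Y=1) weight 1/108
  (W=1, Z=1, X=3, Y=2) weight 1/108
  (W=2, Z=0, X=2, Y=0) weight 1/360
  (W=2, Z=0, X=2, Y=1) weight 1/120
  … 4 more
Group by X:
  weight(X=2) = 1/9
  weight(X=3) = 1/18
Total weight = 1/9 + 1/18 = 1/6
P(X=2 | obs) = 1/9 / 1/6 = 2/3
P(X=3 | obs) = 1/18 / 1/6 = 1/3

P(X=2) = 2/3, P(X=3) = 1/3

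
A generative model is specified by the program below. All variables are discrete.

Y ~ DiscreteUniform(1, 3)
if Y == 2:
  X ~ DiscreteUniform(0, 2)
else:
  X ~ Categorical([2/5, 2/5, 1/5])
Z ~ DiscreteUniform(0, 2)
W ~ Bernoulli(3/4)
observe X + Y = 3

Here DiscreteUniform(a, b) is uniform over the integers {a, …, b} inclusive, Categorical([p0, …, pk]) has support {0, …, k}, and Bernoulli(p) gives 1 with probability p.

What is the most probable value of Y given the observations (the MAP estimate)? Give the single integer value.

Enumerate traces; 18 have nonzero weight after conditioning:
  (Y=1, X=2, Z=0, W=0) weight 1/180
  (Y=1, X=2, Z=0, W=1) weight 1/60
  (Y=1, X=2, Z=1, W=0) weight 1/180
  (Y=1, X=2, Z=1, W=1) weight 1/60
  (Y=1, X=2, Z=2, W=0) weight 1/180
  (Y=1, X=2, Z=2, W=1) weight 1/60
  (Y=2, X=1, Z=0, W=0) weight 1/108
  (Y=2, X=1, Z=0, W=1) weight 1/36
  (Y=3, X=0, Z=0, W=0) weight 1/90
  … 9 more
Group by Y:
  weight(Y=1) = 1/15
  weight(Y=2) = 1/9
  weight(Y=3) = 2/15
Total weight = 1/15 + 1/9 + 2/15 = 14/45
P(Y=1 | obs) = 1/15 / 14/45 = 3/14
P(Y=2 | obs) = 1/9 / 14/45 = 5/14
P(Y=3 | obs) = 2/15 / 14/45 = 3/7
argmax = 3

argmax_v P(Y = v | obs) = 3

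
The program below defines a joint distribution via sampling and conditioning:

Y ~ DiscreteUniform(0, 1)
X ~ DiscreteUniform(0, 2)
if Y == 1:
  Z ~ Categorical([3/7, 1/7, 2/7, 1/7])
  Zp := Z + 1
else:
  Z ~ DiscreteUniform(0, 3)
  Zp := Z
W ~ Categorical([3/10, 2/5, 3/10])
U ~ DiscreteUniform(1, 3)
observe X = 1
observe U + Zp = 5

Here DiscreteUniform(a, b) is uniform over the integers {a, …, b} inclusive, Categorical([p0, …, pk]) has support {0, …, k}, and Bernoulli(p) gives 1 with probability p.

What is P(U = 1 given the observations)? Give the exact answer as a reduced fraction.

P(U = 1 | obs) = 2/15

Enumerate traces; 15 have nonzero weight after conditioning:
  (Y=0, X=1, Z=2, W=0, U=3) weight 1/240
  (Y=0, X=1, Z=2, W=1, U=3) weight 1/180
  (Y=0, X=1, Z=2, W=2, U=3) weight 1/240
  (Y=0, X=1, Z=3, W=0, U=2) weight 1/240
  (Y=0, X=1, Z=3, W=1, U=2) weight 1/180
  (Y=0, X=1, Z=3, W=2, U=2) weight 1/240
  (Y=1, X=1, Z=1, W=0, U=3) weight 1/420
  (Y=1, X=1, Z=1, W=1, U=3) weight 1/315
  (Y=1, X=1, Z=3, W=0, U=1) weight 1/420
  … 6 more
Group by U:
  weight(U=1) = 1/126
  weight(U=2) = 5/168
  weight(U=3) = 11/504
Total weight = 1/126 + 5/168 + 11/504 = 5/84
P(U=1 | obs) = 1/126 / 5/84 = 2/15
P(U=2 | obs) = 5/168 / 5/84 = 1/2
P(U=3 | obs) = 11/504 / 5/84 = 11/30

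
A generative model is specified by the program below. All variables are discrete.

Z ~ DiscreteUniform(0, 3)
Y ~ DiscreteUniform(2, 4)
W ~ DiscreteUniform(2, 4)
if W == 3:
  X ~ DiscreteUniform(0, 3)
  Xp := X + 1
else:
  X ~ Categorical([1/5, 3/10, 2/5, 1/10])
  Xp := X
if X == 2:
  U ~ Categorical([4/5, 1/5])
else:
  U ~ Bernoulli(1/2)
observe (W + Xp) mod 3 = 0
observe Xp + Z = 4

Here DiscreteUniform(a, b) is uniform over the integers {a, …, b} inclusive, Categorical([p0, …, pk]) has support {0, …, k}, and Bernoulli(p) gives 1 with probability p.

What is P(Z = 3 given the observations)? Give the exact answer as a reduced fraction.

Enumerate traces; 18 have nonzero weight after conditioning:
  (Z=1, Y=2, W=3, X=2, U=0) weight 1/180
  (Z=1, Y=2, W=3, X=2, U=1) weight 1/720
  (Z=1, Y=3, W=3, X=2, U=0) weight 1/180
  (Z=1, Y=3, W=3, X=2, U=1) weight 1/720
  (Z=1, Y=4, W=3, X=2, U=0) weight 1/180
  (Z=1, Y=4, W=3, X=2, U=1) weight 1/720
  (Z=2, Y=2, W=4, X=2, U=0) weight 2/225
  (Z=2, Y=2, W=4, X=2, U=1) weight 1/450
  (Z=3, Y=2, W=2, X=1, U=0) weight 1/240
  … 9 more
Group by Z:
  weight(Z=1) = 1/48
  weight(Z=2) = 1/30
  weight(Z=3) = 1/40
Total weight = 1/48 + 1/30 + 1/40 = 19/240
P(Z=1 | obs) = 1/48 / 19/240 = 5/19
P(Z=2 | obs) = 1/30 / 19/240 = 8/19
P(Z=3 | obs) = 1/40 / 19/240 = 6/19

P(Z = 3 | obs) = 6/19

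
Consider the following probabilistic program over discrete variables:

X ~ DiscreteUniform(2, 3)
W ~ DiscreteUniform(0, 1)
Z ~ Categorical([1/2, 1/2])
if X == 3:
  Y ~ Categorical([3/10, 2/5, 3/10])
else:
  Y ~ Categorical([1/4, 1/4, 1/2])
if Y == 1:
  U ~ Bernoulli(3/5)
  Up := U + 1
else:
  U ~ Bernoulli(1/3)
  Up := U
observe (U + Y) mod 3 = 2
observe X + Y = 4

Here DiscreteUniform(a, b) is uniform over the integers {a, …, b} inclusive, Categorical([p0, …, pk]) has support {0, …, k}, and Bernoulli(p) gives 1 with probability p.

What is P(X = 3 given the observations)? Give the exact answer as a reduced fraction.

P(X = 3 | obs) = 18/43

Enumerate traces; 8 have nonzero weight after conditioning:
  (X=2, W=0, Z=0, Y=2, U=0) weight 1/24
  (X=2, W=0, Z=1, Y=2, U=0) weight 1/24
  (X=2, W=1, Z=0, Y=2, U=0) weight 1/24
  (X=2, W=1, Z=1, Y=2, U=0) weight 1/24
  (X=3, W=0, Z=0, Y=1, U=1) weight 3/100
  (X=3, W=0, Z=1, Y=1, U=1) weight 3/100
  (X=3, W=1, Z=0, Y=1, U=1) weight 3/100
  (X=3, W=1, Z=1, Y=1, U=1) weight 3/100
Group by X:
  weight(X=2) = 1/6
  weight(X=3) = 3/25
Total weight = 1/6 + 3/25 = 43/150
P(X=2 | obs) = 1/6 / 43/150 = 25/43
P(X=3 | obs) = 3/25 / 43/150 = 18/43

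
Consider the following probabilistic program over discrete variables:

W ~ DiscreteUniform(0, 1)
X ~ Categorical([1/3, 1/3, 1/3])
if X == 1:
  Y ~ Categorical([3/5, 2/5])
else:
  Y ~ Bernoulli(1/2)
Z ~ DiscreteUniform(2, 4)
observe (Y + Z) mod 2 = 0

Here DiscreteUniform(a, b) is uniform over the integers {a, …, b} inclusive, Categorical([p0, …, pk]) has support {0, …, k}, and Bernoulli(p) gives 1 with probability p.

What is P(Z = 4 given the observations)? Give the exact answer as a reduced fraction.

Enumerate traces; 18 have nonzero weight after conditioning:
  (W=0, X=0, Y=0, Z=2) weight 1/36
  (W=0, X=0, Y=0, Z=4) weight 1/36
  (W=0, X=0, Y=1, Z=3) weight 1/36
  (W=0, X=1, Y=0, Z=2) weight 1/30
  (W=0, X=1, Y=0, Z=4) weight 1/30
  (W=0, X=1, Y=1, Z=3) weight 1/45
  (W=0, X=2, Y=0, Z=2) weight 1/36
  (W=0, X=2, Y=0, Z=4) weight 1/36
  … 10 more
Group by Z:
  weight(Z=2) = 8/45
  weight(Z=3) = 7/45
  weight(Z=4) = 8/45
Total weight = 8/45 + 7/45 + 8/45 = 23/45
P(Z=2 | obs) = 8/45 / 23/45 = 8/23
P(Z=3 | obs) = 7/45 / 23/45 = 7/23
P(Z=4 | obs) = 8/45 / 23/45 = 8/23

P(Z = 4 | obs) = 8/23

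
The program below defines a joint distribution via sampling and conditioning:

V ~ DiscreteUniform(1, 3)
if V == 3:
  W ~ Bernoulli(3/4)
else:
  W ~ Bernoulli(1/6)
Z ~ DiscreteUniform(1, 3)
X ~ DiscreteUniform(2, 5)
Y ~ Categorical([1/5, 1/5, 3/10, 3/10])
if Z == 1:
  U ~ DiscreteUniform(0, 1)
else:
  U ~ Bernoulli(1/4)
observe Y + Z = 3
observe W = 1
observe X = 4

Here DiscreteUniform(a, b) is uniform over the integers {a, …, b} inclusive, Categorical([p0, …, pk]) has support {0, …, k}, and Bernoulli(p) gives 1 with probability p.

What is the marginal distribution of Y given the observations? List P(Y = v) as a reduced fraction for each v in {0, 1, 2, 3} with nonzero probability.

Enumerate traces; 18 have nonzero weight after conditioning:
  (V=1, W=1, Z=1, X=4, Y=2, U=0) weight 1/1440
  (V=1, W=1, Z=1, X=4, Y=2, U=1) weight 1/1440
  (V=1, W=1, Z=2, X=4, Y=1, U=0) weight 1/1440
  (V=1, W=1, Z=2, X=4, Y=1, U=1) weight 1/4320
  (V=1, W=1, Z=3, X=4, Y=0, U=0) weight 1/1440
  (V=1, W=1, Z=3, X=4, Y=0, U=1) weight 1/4320
  (V=2, W=1, Z=1, X=4, Y=2, U=0) weight 1/1440
  (V=2, W=1, Z=1, X=4, Y=2, U=1) weight 1/1440
  … 10 more
Group by Y:
  weight(Y=0) = 13/2160
  weight(Y=1) = 13/2160
  weight(Y=2) = 13/1440
Total weight = 13/2160 + 13/2160 + 13/1440 = 91/4320
P(Y=0 | obs) = 13/2160 / 91/4320 = 2/7
P(Y=1 | obs) = 13/2160 / 91/4320 = 2/7
P(Y=2 | obs) = 13/1440 / 91/4320 = 3/7

P(Y=0) = 2/7, P(Y=1) = 2/7, P(Y=2) = 3/7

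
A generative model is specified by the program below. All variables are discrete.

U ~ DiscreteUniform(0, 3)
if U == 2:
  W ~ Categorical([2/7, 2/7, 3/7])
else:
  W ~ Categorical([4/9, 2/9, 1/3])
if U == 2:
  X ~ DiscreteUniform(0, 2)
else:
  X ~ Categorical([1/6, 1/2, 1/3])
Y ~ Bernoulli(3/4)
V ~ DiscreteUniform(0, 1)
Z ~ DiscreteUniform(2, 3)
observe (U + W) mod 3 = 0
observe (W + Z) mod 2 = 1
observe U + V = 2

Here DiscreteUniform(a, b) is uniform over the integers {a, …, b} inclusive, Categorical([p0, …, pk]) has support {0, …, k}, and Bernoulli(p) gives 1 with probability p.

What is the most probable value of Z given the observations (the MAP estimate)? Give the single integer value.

argmax_v P(Z = v | obs) = 3

Enumerate traces; 12 have nonzero weight after conditioning:
  (U=1, W=2, X=0, Y=0, V=1, Z=3) weight 1/1152
  (U=1, W=2, X=0, Y=1, V=1, Z=3) weight 1/384
  (U=1, W=2, X=1, Y=0, V=1, Z=3) weight 1/384
  (U=1, W=2, X=1, Y=1, V=1, Z=3) weight 1/128
  (U=1, W=2, X=2, Y=0, V=1, Z=3) weight 1/576
  (U=1, W=2, X=2, Y=1, V=1, Z=3) weight 1/192
  (U=2, W=1, X=0, Y=0, V=0, Z=2) weight 1/672
  (U=2, W=1, X=0, Y=1, V=0, Z=2) weight 1/224
  … 4 more
Group by Z:
  weight(Z=2) = 1/56
  weight(Z=3) = 1/48
Total weight = 1/56 + 1/48 = 13/336
P(Z=2 | obs) = 1/56 / 13/336 = 6/13
P(Z=3 | obs) = 1/48 / 13/336 = 7/13
argmax = 3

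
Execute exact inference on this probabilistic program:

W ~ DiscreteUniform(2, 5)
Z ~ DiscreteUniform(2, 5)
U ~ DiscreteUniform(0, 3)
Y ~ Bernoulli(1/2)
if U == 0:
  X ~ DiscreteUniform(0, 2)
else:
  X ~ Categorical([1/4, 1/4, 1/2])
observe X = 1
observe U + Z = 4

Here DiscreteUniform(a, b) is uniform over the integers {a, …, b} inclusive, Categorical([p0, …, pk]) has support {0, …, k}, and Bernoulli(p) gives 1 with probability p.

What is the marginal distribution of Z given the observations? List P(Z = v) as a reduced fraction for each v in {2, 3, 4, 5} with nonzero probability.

Enumerate traces; 24 have nonzero weight after conditioning:
  (W=2, Z=2, U=2, Y=0, X=1) weight 1/512
  (W=2, Z=2, U=2, Y=1, X=1) weight 1/512
  (W=2, Z=3, U=1, Y=0, X=1) weight 1/512
  (W=2, Z=3, U=1, Y=1, X=1) weight 1/512
  (W=2, Z=4, U=0, Y=0, X=1) weight 1/384
  (W=2, Z=4, U=0, Y=1, X=1) weight 1/384
  (W=3, Z=2, U=2, Y=0, X=1) weight 1/512
  (W=3, Z=2, U=2, Y=1, X=1) weight 1/512
  … 16 more
Group by Z:
  weight(Z=2) = 1/64
  weight(Z=3) = 1/64
  weight(Z=4) = 1/48
Total weight = 1/64 + 1/64 + 1/48 = 5/96
P(Z=2 | obs) = 1/64 / 5/96 = 3/10
P(Z=3 | obs) = 1/64 / 5/96 = 3/10
P(Z=4 | obs) = 1/48 / 5/96 = 2/5

P(Z=2) = 3/10, P(Z=3) = 3/10, P(Z=4) = 2/5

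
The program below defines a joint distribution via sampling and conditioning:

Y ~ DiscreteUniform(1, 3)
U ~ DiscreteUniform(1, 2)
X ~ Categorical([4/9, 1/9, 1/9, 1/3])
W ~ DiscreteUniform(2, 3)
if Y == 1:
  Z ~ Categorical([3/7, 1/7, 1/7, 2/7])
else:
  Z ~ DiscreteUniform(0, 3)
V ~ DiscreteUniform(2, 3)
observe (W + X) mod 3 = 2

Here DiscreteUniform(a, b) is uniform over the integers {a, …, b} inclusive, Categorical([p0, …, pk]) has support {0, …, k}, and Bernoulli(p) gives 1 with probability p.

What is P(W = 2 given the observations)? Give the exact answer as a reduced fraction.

Enumerate traces; 144 have nonzero weight after conditioning:
  (Y=1, U=1, X=0, W=2, Z=0, V=2) weight 1/126
  (Y=1, U=1, X=0, W=2, Z=0, V=3) weight 1/126
  (Y=1, U=1, X=0, W=2, Z=1, V=2) weight 1/378
  (Y=1, U=1, X=0, W=2, Z=1, V=3) weight 1/378
  (Y=1, U=1, X=0, W=2, Z=2, V=2) weight 1/378
  (Y=1, U=1, X=0, W=2, Z=2, V=3) weight 1/378
  (Y=1, U=1, X=0, W=2, Z=3, V=2) weight 1/189
  (Y=1, U=1, X=0, W=2, Z=3, V=3) weight 1/189
  (Y=1, U=1, X=2, W=3, Z=0, V=2) weight 1/504
  … 135 more
Group by W:
  weight(W=2) = 7/18
  weight(W=3) = 1/18
Total weight = 7/18 + 1/18 = 4/9
P(W=2 | obs) = 7/18 / 4/9 = 7/8
P(W=3 | obs) = 1/18 / 4/9 = 1/8

P(W = 2 | obs) = 7/8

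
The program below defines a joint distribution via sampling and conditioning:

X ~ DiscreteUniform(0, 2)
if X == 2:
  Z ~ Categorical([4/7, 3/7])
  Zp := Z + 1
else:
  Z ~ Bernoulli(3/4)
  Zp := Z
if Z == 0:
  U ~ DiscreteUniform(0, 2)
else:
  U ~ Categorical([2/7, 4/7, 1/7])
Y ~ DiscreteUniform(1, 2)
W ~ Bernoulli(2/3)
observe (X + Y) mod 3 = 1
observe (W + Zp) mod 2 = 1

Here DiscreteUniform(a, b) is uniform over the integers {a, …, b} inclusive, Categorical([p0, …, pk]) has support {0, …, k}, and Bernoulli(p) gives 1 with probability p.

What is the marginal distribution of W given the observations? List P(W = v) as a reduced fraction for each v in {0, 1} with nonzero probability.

P(W=0) = 37/75, P(W=1) = 38/75

Enumerate traces; 12 have nonzero weight after conditioning:
  (X=0, Z=0, U=0, Y=1, W=1) weight 1/108
  (X=0, Z=0, U=1, Y=1, W=1) weight 1/108
  (X=0, Z=0, U=2, Y=1, W=1) weight 1/108
  (X=0, Z=1, U=0, Y=1, W=0) weight 1/84
  (X=0, Z=1, U=1, Y=1, W=0) weight 1/42
  (X=0, Z=1, U=2, Y=1, W=0) weight 1/168
  (X=2, Z=0, U=0, Y=2, W=0) weight 2/189
  (X=2, Z=0, U=1, Y=2, W=0) weight 2/189
  … 4 more
Group by W:
  weight(W=0) = 37/504
  weight(W=1) = 19/252
Total weight = 37/504 + 19/252 = 25/168
P(W=0 | obs) = 37/504 / 25/168 = 37/75
P(W=1 | obs) = 19/252 / 25/168 = 38/75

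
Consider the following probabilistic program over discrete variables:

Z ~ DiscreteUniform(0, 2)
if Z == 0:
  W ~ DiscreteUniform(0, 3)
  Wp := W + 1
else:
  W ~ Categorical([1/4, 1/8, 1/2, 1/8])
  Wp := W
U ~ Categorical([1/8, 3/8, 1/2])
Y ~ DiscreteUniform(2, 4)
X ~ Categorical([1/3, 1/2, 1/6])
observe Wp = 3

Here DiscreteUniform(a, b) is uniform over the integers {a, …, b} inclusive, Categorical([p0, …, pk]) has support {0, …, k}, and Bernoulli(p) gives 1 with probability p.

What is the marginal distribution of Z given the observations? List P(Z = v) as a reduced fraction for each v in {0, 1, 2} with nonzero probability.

Enumerate traces; 81 have nonzero weight after conditioning:
  (Z=0, W=2, U=0, Y=2, X=0) weight 1/864
  (Z=0, W=2, U=0, Y=2, X=1) weight 1/576
  (Z=0, W=2, U=0, Y=2, X=2) weight 1/1728
  (Z=0, W=2, U=0, Y=3, X=0) weight 1/864
  (Z=0, W=2, U=0, Y=3, X=1) weight 1/576
  (Z=0, W=2, U=0, Y=3, X=2) weight 1/1728
  (Z=0, W=2, U=0, Y=4, X=0) weight 1/864
  (Z=0, W=2, U=0, Y=4, X=1) weight 1/576
  (Z=1, W=3, U=0, Y=2, X=0) weight 1/1728
  (Z=2, W=3, U=0, Y=2, X=0) weight 1/1728
  … 71 more
Group by Z:
  weight(Z=0) = 1/12
  weight(Z=1) = 1/24
  weight(Z=2) = 1/24
Total weight = 1/12 + 1/24 + 1/24 = 1/6
P(Z=0 | obs) = 1/12 / 1/6 = 1/2
P(Z=1 | obs) = 1/24 / 1/6 = 1/4
P(Z=2 | obs) = 1/24 / 1/6 = 1/4

P(Z=0) = 1/2, P(Z=1) = 1/4, P(Z=2) = 1/4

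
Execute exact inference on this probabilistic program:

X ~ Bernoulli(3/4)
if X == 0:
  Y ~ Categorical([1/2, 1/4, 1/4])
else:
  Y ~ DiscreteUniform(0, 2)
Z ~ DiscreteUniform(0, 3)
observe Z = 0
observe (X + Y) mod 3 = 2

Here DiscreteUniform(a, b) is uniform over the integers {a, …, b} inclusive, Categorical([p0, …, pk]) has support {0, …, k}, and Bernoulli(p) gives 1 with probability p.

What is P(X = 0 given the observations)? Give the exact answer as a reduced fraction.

P(X = 0 | obs) = 1/5

Enumerate traces; 2 have nonzero weight after conditioning:
  (X=0, Y=2, Z=0) weight 1/64
  (X=1, Y=1, Z=0) weight 1/16
Group by X:
  weight(X=0) = 1/64
  weight(X=1) = 1/16
Total weight = 1/64 + 1/16 = 5/64
P(X=0 | obs) = 1/64 / 5/64 = 1/5
P(X=1 | obs) = 1/16 / 5/64 = 4/5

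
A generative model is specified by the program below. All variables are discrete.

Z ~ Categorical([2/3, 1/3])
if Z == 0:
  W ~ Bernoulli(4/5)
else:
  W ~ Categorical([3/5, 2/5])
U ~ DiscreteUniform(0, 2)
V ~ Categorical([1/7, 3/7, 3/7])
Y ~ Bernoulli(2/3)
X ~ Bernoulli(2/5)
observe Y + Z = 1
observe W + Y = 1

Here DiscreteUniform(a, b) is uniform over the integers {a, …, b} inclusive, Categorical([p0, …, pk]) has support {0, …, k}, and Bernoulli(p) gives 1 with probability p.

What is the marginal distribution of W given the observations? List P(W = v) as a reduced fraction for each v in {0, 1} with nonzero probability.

Enumerate traces; 36 have nonzero weight after conditioning:
  (Z=0, W=0, U=0, V=0, Y=1, X=0) weight 4/1575
  (Z=0, W=0, U=0, V=0, Y=1, X=1) weight 8/4725
  (Z=0, W=0, U=0, V=1, Y=1, X=0) weight 4/525
  (Z=0, W=0, U=0, V=1, Y=1, X=1) weight 8/1575
  (Z=0, W=0, U=0, V=2, Y=1, X=0) weight 4/525
  (Z=0, W=0, U=0, V=2, Y=1, X=1) weight 8/1575
  (Z=0, W=0, U=1, V=0, Y=1, X=0) weight 4/1575
  (Z=0, W=0, U=1, V=0, Y=1, X=1) weight 8/4725
  (Z=1, W=1, U=0, V=0, Y=0, X=0) weight 2/1575
  … 27 more
Group by W:
  weight(W=0) = 4/45
  weight(W=1) = 2/45
Total weight = 4/45 + 2/45 = 2/15
P(W=0 | obs) = 4/45 / 2/15 = 2/3
P(W=1 | obs) = 2/45 / 2/15 = 1/3

P(W=0) = 2/3, P(W=1) = 1/3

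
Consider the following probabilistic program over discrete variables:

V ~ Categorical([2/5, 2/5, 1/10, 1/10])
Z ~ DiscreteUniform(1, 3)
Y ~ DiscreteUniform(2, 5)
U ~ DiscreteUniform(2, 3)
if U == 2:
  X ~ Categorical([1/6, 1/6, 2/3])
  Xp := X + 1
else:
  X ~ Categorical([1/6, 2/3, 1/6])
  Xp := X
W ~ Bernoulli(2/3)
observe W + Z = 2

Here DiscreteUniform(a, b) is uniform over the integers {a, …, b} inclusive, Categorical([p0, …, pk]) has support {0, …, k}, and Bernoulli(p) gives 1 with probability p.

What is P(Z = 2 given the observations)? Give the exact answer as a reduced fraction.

P(Z = 2 | obs) = 1/3

Enumerate traces; 192 have nonzero weight after conditioning:
  (V=0, Z=1, Y=2, U=2, X=0, W=1) weight 1/540
  (V=0, Z=1, Y=2, U=2, X=1, W=1) weight 1/540
  (V=0, Z=1, Y=2, U=2, X=2, W=1) weight 1/135
  (V=0, Z=1, Y=2, U=3, X=0, W=1) weight 1/540
  (V=0, Z=1, Y=2, U=3, X=1, W=1) weight 1/135
  (V=0, Z=1, Y=2, U=3, X=2, W=1) weight 1/540
  (V=0, Z=1, Y=3, U=2, X=0, W=1) weight 1/540
  (V=0, Z=1, Y=3, U=2, X=1, W=1) weight 1/540
  (V=0, Z=2, Y=2, U=2, X=0, W=0) weight 1/1080
  … 183 more
Group by Z:
  weight(Z=1) = 2/9
  weight(Z=2) = 1/9
Total weight = 2/9 + 1/9 = 1/3
P(Z=1 | obs) = 2/9 / 1/3 = 2/3
P(Z=2 | obs) = 1/9 / 1/3 = 1/3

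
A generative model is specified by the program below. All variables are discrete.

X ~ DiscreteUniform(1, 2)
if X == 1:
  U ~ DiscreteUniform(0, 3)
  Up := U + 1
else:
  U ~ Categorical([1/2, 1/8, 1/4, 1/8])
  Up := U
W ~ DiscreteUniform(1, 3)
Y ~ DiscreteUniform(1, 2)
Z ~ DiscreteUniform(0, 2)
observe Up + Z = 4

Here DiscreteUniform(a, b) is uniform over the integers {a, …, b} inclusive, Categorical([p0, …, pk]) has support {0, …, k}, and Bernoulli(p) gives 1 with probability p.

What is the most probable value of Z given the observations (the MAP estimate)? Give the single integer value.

argmax_v P(Z = v | obs) = 2

Enumerate traces; 30 have nonzero weight after conditioning:
  (X=1, U=1, W=1, Y=1, Z=2) weight 1/144
  (X=1, U=1, W=1, Y=2, Z=2) weight 1/144
  (X=1, U=1, W=2, Y=1, Z=2) weight 1/144
  (X=1, U=1, W=2, Y=2, Z=2) weight 1/144
  (X=1, U=1, W=3, Y=1, Z=2) weight 1/144
  (X=1, U=1, W=3, Y=2, Z=2) weight 1/144
  (X=1, U=2, W=1, Y=1, Z=1) weight 1/144
  (X=1, U=2, W=1, Y=2, Z=1) weight 1/144
  (X=1, U=3, W=1, Y=1, Z=0) weight 1/144
  … 21 more
Group by Z:
  weight(Z=0) = 1/24
  weight(Z=1) = 1/16
  weight(Z=2) = 1/12
Total weight = 1/24 + 1/16 + 1/12 = 3/16
P(Z=0 | obs) = 1/24 / 3/16 = 2/9
P(Z=1 | obs) = 1/16 / 3/16 = 1/3
P(Z=2 | obs) = 1/12 / 3/16 = 4/9
argmax = 2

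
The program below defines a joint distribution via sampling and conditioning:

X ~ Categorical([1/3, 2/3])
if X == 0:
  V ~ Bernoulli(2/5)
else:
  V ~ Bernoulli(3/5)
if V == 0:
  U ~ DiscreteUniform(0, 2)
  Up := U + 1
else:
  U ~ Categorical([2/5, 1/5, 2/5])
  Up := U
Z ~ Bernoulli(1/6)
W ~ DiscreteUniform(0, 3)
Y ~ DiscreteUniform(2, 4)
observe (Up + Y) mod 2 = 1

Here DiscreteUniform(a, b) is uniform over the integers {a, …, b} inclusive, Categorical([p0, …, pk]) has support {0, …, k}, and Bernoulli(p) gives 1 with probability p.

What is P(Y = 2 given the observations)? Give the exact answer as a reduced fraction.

Enumerate traces; 144 have nonzero weight after conditioning:
  (X=0, V=0, U=0, Z=0, W=0, Y=2) weight 1/216
  (X=0, V=0, U=0, Z=0, W=0, Y=4) weight 1/216
  (X=0, V=0, U=0, Z=0, W=1, Y=2) weight 1/216
  (X=0, V=0, U=0, Z=0, W=1, Y=4) weight 1/216
  (X=0, V=0, U=0, Z=0, W=2, Y=2) weight 1/216
  (X=0, V=0, U=0, Z=0, W=2, Y=4) weight 1/216
  (X=0, V=0, U=0, Z=0, W=3, Y=2) weight 1/216
  (X=0, V=0, U=0, Z=0, W=3, Y=4) weight 1/216
  (X=0, V=0, U=1, Z=0, W=0, Y=3) weight 1/216
  … 135 more
Group by Y:
  weight(Y=2) = 94/675
  weight(Y=3) = 131/675
  weight(Y=4) = 94/675
Total weight = 94/675 + 131/675 + 94/675 = 319/675
P(Y=2 | obs) = 94/675 / 319/675 = 94/319
P(Y=3 | obs) = 131/675 / 319/675 = 131/319
P(Y=4 | obs) = 94/675 / 319/675 = 94/319

P(Y = 2 | obs) = 94/319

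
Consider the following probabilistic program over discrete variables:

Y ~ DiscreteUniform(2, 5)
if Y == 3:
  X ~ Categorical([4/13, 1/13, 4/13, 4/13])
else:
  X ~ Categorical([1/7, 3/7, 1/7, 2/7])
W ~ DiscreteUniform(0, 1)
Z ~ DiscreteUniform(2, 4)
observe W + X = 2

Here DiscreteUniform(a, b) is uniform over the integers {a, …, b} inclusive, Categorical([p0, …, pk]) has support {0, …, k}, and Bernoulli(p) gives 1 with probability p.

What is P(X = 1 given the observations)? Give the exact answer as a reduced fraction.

P(X = 1 | obs) = 124/191

Enumerate traces; 24 have nonzero weight after conditioning:
  (Y=2, X=1, W=1, Z=2) weight 1/56
  (Y=2, X=1, W=1, Z=3) weight 1/56
  (Y=2, X=1, W=1, Z=4) weight 1/56
  (Y=2, X=2, W=0, Z=2) weight 1/168
  (Y=2, X=2, W=0, Z=3) weight 1/168
  (Y=2, X=2, W=0, Z=4) weight 1/168
  (Y=3, X=1, W=1, Z=2) weight 1/312
  (Y=3, X=1, W=1, Z=3) weight 1/312
  … 16 more
Group by X:
  weight(X=1) = 31/182
  weight(X=2) = 67/728
Total weight = 31/182 + 67/728 = 191/728
P(X=1 | obs) = 31/182 / 191/728 = 124/191
P(X=2 | obs) = 67/728 / 191/728 = 67/191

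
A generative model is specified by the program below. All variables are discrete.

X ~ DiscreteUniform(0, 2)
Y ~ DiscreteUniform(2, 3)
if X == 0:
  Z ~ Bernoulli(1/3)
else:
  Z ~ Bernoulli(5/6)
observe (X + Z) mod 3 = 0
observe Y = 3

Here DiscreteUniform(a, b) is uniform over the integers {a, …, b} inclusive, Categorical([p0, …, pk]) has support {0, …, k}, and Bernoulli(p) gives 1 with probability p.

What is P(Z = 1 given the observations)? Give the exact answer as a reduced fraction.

Enumerate traces; 2 have nonzero weight after conditioning:
  (X=0, Y=3, Z=0) weight 1/9
  (X=2, Y=3, Z=1) weight 5/36
Group by Z:
  weight(Z=0) = 1/9
  weight(Z=1) = 5/36
Total weight = 1/9 + 5/36 = 1/4
P(Z=0 | obs) = 1/9 / 1/4 = 4/9
P(Z=1 | obs) = 5/36 / 1/4 = 5/9

P(Z = 1 | obs) = 5/9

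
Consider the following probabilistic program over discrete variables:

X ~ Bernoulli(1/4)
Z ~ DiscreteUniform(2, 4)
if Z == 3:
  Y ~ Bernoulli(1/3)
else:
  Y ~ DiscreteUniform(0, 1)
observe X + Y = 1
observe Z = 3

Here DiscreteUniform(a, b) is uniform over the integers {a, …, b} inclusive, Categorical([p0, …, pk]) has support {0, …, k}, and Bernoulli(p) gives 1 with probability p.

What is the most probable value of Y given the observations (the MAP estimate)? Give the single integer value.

Enumerate traces; 2 have nonzero weight after conditioning:
  (X=0, Z=3, Y=1) weight 1/12
  (X=1, Z=3, Y=0) weight 1/18
Group by Y:
  weight(Y=0) = 1/18
  weight(Y=1) = 1/12
Total weight = 1/18 + 1/12 = 5/36
P(Y=0 | obs) = 1/18 / 5/36 = 2/5
P(Y=1 | obs) = 1/12 / 5/36 = 3/5
argmax = 1

argmax_v P(Y = v | obs) = 1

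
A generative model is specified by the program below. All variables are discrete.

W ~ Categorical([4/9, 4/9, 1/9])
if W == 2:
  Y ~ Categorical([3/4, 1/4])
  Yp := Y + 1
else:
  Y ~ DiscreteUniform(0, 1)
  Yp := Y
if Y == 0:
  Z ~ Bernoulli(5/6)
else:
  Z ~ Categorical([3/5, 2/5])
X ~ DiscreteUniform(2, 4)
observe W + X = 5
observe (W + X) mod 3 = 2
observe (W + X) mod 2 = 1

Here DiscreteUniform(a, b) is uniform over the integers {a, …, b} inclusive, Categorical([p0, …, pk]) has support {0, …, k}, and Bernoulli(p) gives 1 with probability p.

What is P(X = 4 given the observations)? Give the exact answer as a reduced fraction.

Enumerate traces; 8 have nonzero weight after conditioning:
  (W=1, Y=0, Z=0, X=4) weight 1/81
  (W=1, Y=0, Z=1, X=4) weight 5/81
  (W=1, Y=1, Z=0, X=4) weight 2/45
  (W=1, Y=1, Z=1, X=4) weight 4/135
  (W=2, Y=0, Z=0, X=3) weight 1/216
  (W=2, Y=0, Z=1, X=3) weight 5/216
  (W=2, Y=1, Z=0, X=3) weight 1/180
  (W=2, Y=1, Z=1, X=3) weight 1/270
Group by X:
  weight(X=3) = 1/27
  weight(X=4) = 4/27
Total weight = 1/27 + 4/27 = 5/27
P(X=3 | obs) = 1/27 / 5/27 = 1/5
P(X=4 | obs) = 4/27 / 5/27 = 4/5

P(X = 4 | obs) = 4/5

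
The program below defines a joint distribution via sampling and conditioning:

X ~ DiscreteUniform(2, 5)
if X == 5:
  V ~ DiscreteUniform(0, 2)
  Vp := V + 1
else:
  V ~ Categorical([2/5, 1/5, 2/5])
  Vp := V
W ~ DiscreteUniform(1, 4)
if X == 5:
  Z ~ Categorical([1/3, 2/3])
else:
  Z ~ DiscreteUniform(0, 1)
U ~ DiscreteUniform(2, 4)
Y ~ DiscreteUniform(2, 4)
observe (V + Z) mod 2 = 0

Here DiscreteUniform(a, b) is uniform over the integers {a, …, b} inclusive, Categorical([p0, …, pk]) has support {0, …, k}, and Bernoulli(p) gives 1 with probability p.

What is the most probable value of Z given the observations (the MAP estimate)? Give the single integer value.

argmax_v P(Z = v | obs) = 0

Enumerate traces; 432 have nonzero weight after conditioning:
  (X=2, V=0, W=1, Z=0, U=2, Y=2) weight 1/720
  (X=2, V=0, W=1, Z=0, U=2, Y=3) weight 1/720
  (X=2, V=0, W=1, Z=0, U=2, Y=4) weight 1/720
  (X=2, V=0, W=1, Z=0, U=3, Y=2) weight 1/720
  (X=2, V=0, W=1, Z=0, U=3, Y=3) weight 1/720
  (X=2, V=0, W=1, Z=0, U=3, Y=4) weight 1/720
  (X=2, V=0, W=1, Z=0, U=4, Y=2) weight 1/720
  (X=2, V=0, W=1, Z=0, U=4, Y=3) weight 1/720
  (X=2, V=1, W=1, Z=1, U=2, Y=2) weight 1/1440
  … 423 more
Group by Z:
  weight(Z=0) = 16/45
  weight(Z=1) = 47/360
Total weight = 16/45 + 47/360 = 35/72
P(Z=0 | obs) = 16/45 / 35/72 = 128/175
P(Z=1 | obs) = 47/360 / 35/72 = 47/175
argmax = 0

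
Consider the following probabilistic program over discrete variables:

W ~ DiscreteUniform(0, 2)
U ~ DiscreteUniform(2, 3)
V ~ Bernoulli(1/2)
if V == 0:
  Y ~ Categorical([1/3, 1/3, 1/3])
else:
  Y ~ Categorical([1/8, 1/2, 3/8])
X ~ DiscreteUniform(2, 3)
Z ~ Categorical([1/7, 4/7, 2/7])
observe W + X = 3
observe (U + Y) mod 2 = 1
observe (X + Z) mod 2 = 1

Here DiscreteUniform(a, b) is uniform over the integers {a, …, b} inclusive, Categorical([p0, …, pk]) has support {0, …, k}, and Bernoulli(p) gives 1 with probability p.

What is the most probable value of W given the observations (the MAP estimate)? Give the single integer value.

Enumerate traces; 18 have nonzero weight after conditioning:
  (W=0, U=2, V=0, Y=1, X=3, Z=0) weight 1/504
  (W=0, U=2, V=0, Y=1, X=3, Z=2) weight 1/252
  (W=0, U=2, V=1, Y=1, X=3, Z=0) weight 1/336
  (W=0, U=2, V=1, Y=1, X=3, Z=2) weight 1/168
  (W=0, U=3, V=0, Y=0, X=3, Z=0) weight 1/504
  (W=0, U=3, V=0, Y=0, X=3, Z=2) weight 1/252
  (W=0, U=3, V=0, Y=2, X=3, Z=0) weight 1/504
  (W=0, U=3, V=0, Y=2, X=3, Z=2) weight 1/252
  (W=1, U=2, V=0, Y=1, X=2, Z=1) weight 1/126
  … 9 more
Group by W:
  weight(W=0) = 1/28
  weight(W=1) = 1/21
Total weight = 1/28 + 1/21 = 1/12
P(W=0 | obs) = 1/28 / 1/12 = 3/7
P(W=1 | obs) = 1/21 / 1/12 = 4/7
argmax = 1

argmax_v P(W = v | obs) = 1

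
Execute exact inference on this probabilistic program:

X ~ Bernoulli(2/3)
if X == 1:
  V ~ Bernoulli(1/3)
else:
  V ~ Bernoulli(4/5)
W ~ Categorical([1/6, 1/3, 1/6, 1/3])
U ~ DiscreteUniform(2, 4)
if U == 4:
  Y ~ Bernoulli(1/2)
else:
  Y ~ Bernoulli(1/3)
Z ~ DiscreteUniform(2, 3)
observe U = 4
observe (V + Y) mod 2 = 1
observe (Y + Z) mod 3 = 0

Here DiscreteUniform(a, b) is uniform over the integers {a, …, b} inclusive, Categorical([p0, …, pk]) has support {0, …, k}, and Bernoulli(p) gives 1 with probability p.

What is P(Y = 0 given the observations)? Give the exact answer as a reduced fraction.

P(Y = 0 | obs) = 22/45

Enumerate traces; 16 have nonzero weight after conditioning:
  (X=0, V=0, W=0, U=4, Y=1, Z=2) weight 1/1080
  (X=0, V=0, W=1, U=4, Y=1, Z=2) weight 1/540
  (X=0, V=0, W=2, U=4, Y=1, Z=2) weight 1/1080
  (X=0, V=0, W=3, U=4, Y=1, Z=2) weight 1/540
  (X=0, V=1, W=0, U=4, Y=0, Z=3) weight 1/270
  (X=0, V=1, W=1, U=4, Y=0, Z=3) weight 1/135
  (X=0, V=1, W=2, U=4, Y=0, Z=3) weight 1/270
  (X=0, V=1, W=3, U=4, Y=0, Z=3) weight 1/135
  … 8 more
Group by Y:
  weight(Y=0) = 11/270
  weight(Y=1) = 23/540
Total weight = 11/270 + 23/540 = 1/12
P(Y=0 | obs) = 11/270 / 1/12 = 22/45
P(Y=1 | obs) = 23/540 / 1/12 = 23/45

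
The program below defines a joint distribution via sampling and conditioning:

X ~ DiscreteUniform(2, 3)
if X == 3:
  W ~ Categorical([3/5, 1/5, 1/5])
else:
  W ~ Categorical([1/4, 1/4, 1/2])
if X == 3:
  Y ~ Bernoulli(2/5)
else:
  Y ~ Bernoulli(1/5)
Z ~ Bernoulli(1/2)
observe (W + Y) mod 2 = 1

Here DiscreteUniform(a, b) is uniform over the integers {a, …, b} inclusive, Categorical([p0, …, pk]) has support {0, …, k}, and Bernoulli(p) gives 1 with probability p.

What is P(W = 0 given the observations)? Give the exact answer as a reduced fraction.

P(W = 0 | obs) = 29/79

Enumerate traces; 12 have nonzero weight after conditioning:
  (X=2, W=0, Y=1, Z=0) weight 1/80
  (X=2, W=0, Y=1, Z=1) weight 1/80
  (X=2, W=1, Y=0, Z=0) weight 1/20
  (X=2, W=1, Y=0, Z=1) weight 1/20
  (X=2, W=2, Y=1, Z=0) weight 1/40
  (X=2, W=2, Y=1, Z=1) weight 1/40
  (X=3, W=0, Y=1, Z=0) weight 3/50
  (X=3, W=0, Y=1, Z=1) weight 3/50
  … 4 more
Group by W:
  weight(W=0) = 29/200
  weight(W=1) = 4/25
  weight(W=2) = 9/100
Total weight = 29/200 + 4/25 + 9/100 = 79/200
P(W=0 | obs) = 29/200 / 79/200 = 29/79
P(W=1 | obs) = 4/25 / 79/200 = 32/79
P(W=2 | obs) = 9/100 / 79/200 = 18/79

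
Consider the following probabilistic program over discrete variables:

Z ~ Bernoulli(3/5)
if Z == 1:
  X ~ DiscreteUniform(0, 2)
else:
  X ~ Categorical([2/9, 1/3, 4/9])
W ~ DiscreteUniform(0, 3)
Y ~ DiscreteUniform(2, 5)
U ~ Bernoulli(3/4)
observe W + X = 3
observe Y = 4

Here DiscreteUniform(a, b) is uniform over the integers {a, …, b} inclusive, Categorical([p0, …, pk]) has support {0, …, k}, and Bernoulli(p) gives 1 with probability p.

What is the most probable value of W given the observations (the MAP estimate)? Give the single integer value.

argmax_v P(W = v | obs) = 1

Enumerate traces; 12 have nonzero weight after conditioning:
  (Z=0, X=0, W=3, Y=4, U=0) weight 1/720
  (Z=0, X=0, W=3, Y=4, U=1) weight 1/240
  (Z=0, X=1, W=2, Y=4, U=0) weight 1/480
  (Z=0, X=1, W=2, Y=4, U=1) weight 1/160
  (Z=0, X=2, W=1, Y=4, U=0) weight 1/360
  (Z=0, X=2, W=1, Y=4, U=1) weight 1/120
  (Z=1, X=0, W=3, Y=4, U=0) weight 1/320
  (Z=1, X=0, W=3, Y=4, U=1) weight 3/320
  … 4 more
Group by W:
  weight(W=1) = 17/720
  weight(W=2) = 1/48
  weight(W=3) = 13/720
Total weight = 17/720 + 1/48 + 13/720 = 1/16
P(W=1 | obs) = 17/720 / 1/16 = 17/45
P(W=2 | obs) = 1/48 / 1/16 = 1/3
P(W=3 | obs) = 13/720 / 1/16 = 13/45
argmax = 1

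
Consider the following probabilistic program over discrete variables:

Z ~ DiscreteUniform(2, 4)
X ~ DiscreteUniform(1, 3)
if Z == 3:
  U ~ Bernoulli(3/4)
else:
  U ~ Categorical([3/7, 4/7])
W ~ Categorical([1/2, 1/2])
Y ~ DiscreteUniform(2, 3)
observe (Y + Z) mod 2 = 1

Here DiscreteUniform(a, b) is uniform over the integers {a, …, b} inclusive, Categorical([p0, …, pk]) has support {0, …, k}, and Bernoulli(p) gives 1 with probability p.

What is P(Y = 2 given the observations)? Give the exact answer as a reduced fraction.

P(Y = 2 | obs) = 1/3

Enumerate traces; 36 have nonzero weight after conditioning:
  (Z=2, X=1, U=0, W=0, Y=3) weight 1/84
  (Z=2, X=1, U=0, W=1, Y=3) weight 1/84
  (Z=2, X=1, U=1, W=0, Y=3) weight 1/63
  (Z=2, X=1, U=1, W=1, Y=3) weight 1/63
  (Z=2, X=2, U=0, W=0, Y=3) weight 1/84
  (Z=2, X=2, U=0, W=1, Y=3) weight 1/84
  (Z=2, X=2, U=1, W=0, Y=3) weight 1/63
  (Z=2, X=2, U=1, W=1, Y=3) weight 1/63
  (Z=3, X=1, U=0, W=0, Y=2) weight 1/144
  … 27 more
Group by Y:
  weight(Y=2) = 1/6
  weight(Y=3) = 1/3
Total weight = 1/6 + 1/3 = 1/2
P(Y=2 | obs) = 1/6 / 1/2 = 1/3
P(Y=3 | obs) = 1/3 / 1/2 = 2/3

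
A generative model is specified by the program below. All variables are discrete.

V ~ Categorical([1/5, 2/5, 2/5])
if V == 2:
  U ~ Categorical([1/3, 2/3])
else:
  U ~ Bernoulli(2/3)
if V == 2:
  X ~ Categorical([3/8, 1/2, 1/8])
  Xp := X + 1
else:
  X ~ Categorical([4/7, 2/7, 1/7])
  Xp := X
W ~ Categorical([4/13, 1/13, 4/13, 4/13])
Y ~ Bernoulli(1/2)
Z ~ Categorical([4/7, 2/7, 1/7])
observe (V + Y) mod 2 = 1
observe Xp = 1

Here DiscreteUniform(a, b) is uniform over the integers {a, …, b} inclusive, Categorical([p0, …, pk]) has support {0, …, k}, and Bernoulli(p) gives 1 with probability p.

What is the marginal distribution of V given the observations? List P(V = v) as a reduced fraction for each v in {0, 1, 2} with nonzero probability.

Enumerate traces; 72 have nonzero weight after conditioning:
  (V=0, U=0, X=1, W=0, Y=1, Z=0) weight 16/9555
  (V=0, U=0, X=1, W=0, Y=1, Z=1) weight 8/9555
  (V=0, U=0, X=1, W=0, Y=1, Z=2) weight 4/9555
  (V=0, U=0, X=1, W=1, Y=1, Z=0) weight 4/9555
  (V=0, U=0, X=1, W=1, Y=1, Z=1) weight 2/9555
  (V=0, U=0, X=1, W=1, Y=1, Z=2) weight 1/9555
  (V=0, U=0, X=1, W=2, Y=1, Z=0) weight 16/9555
  (V=0, U=0, X=1, W=2, Y=1, Z=1) weight 8/9555
  (V=1, U=0, X=1, W=0, Y=0, Z=0) weight 32/9555
  (V=2, U=0, X=0, W=0, Y=1, Z=0) weight 2/455
  … 62 more
Group by V:
  weight(V=0) = 1/35
  weight(V=1) = 2/35
  weight(V=2) = 3/40
Total weight = 1/35 + 2/35 + 3/40 = 9/56
P(V=0 | obs) = 1/35 / 9/56 = 8/45
P(V=1 | obs) = 2/35 / 9/56 = 16/45
P(V=2 | obs) = 3/40 / 9/56 = 7/15

P(V=0) = 8/45, P(V=1) = 16/45, P(V=2) = 7/15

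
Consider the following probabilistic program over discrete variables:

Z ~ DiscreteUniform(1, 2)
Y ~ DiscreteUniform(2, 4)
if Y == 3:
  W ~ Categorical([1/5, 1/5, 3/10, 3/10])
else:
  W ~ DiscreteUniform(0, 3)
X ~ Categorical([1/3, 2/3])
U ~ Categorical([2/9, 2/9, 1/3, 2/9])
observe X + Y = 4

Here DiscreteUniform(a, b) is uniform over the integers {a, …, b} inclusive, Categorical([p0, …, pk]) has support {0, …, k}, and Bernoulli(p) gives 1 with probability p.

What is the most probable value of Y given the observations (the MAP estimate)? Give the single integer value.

argmax_v P(Y = v | obs) = 3

Enumerate traces; 64 have nonzero weight after conditioning:
  (Z=1, Y=3, W=0, X=1, U=0) weight 2/405
  (Z=1, Y=3, W=0, X=1, U=1) weight 2/405
  (Z=1, Y=3, W=0, X=1, U=2) weight 1/135
  (Z=1, Y=3, W=0, X=1, U=3) weight 2/405
  (Z=1, Y=3, W=1, X=1, U=0) weight 2/405
  (Z=1, Y=3, W=1, X=1, U=1) weight 2/405
  (Z=1, Y=3, W=1, X=1, U=2) weight 1/135
  (Z=1, Y=3, W=1, X=1, U=3) weight 2/405
  (Z=1, Y=4, W=0, X=0, U=0) weight 1/324
  … 55 more
Group by Y:
  weight(Y=3) = 2/9
  weight(Y=4) = 1/9
Total weight = 2/9 + 1/9 = 1/3
P(Y=3 | obs) = 2/9 / 1/3 = 2/3
P(Y=4 | obs) = 1/9 / 1/3 = 1/3
argmax = 3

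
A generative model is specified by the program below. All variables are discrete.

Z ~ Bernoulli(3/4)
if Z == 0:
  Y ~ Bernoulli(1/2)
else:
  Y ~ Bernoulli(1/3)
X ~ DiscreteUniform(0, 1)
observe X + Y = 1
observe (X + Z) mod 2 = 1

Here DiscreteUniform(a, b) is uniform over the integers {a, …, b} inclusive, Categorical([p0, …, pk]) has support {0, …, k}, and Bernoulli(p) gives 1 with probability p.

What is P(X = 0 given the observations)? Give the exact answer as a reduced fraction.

Enumerate traces; 2 have nonzero weight after conditioning:
  (Z=0, Y=0, X=1) weight 1/16
  (Z=1, Y=1, X=0) weight 1/8
Group by X:
  weight(X=0) = 1/8
  weight(X=1) = 1/16
Total weight = 1/8 + 1/16 = 3/16
P(X=0 | obs) = 1/8 / 3/16 = 2/3
P(X=1 | obs) = 1/16 / 3/16 = 1/3

P(X = 0 | obs) = 2/3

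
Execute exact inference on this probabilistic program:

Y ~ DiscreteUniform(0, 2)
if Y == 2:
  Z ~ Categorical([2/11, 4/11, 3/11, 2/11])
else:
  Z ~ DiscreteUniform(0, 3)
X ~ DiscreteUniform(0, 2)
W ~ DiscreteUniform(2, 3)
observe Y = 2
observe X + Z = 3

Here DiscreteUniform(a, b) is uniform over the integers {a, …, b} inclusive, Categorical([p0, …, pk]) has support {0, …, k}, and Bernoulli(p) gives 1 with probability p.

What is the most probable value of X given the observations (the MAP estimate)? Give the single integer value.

argmax_v P(X = v | obs) = 2

Enumerate traces; 6 have nonzero weight after conditioning:
  (Y=2, Z=1, X=2, W=2) weight 2/99
  (Y=2, Z=1, X=2, W=3) weight 2/99
  (Y=2, Z=2, X=1, W=2) weight 1/66
  (Y=2, Z=2, X=1, W=3) weight 1/66
  (Y=2, Z=3, X=0, W=2) weight 1/99
  (Y=2, Z=3, X=0, W=3) weight 1/99
Group by X:
  weight(X=0) = 2/99
  weight(X=1) = 1/33
  weight(X=2) = 4/99
Total weight = 2/99 + 1/33 + 4/99 = 1/11
P(X=0 | obs) = 2/99 / 1/11 = 2/9
P(X=1 | obs) = 1/33 / 1/11 = 1/3
P(X=2 | obs) = 4/99 / 1/11 = 4/9
argmax = 2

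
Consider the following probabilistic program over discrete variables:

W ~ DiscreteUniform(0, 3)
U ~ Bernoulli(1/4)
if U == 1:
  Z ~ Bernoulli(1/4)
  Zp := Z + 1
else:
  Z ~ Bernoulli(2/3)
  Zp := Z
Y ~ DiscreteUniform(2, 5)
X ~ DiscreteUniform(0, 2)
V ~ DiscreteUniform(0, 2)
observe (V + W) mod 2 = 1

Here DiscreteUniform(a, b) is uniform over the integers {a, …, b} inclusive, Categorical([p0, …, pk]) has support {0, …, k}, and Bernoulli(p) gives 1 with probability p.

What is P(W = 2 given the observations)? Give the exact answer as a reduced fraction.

P(W = 2 | obs) = 1/6

Enumerate traces; 288 have nonzero weight after conditioning:
  (W=0, U=0, Z=0, Y=2, X=0, V=1) weight 1/576
  (W=0, U=0, Z=0, Y=2, X=1, V=1) weight 1/576
  (W=0, U=0, Z=0, Y=2, X=2, V=1) weight 1/576
  (W=0, U=0, Z=0, Y=3, X=0, V=1) weight 1/576
  (W=0, U=0, Z=0, Y=3, X=1, V=1) weight 1/576
  (W=0, U=0, Z=0, Y=3, X=2, V=1) weight 1/576
  (W=0, U=0, Z=0, Y=4, X=0, V=1) weight 1/576
  (W=0, U=0, Z=0, Y=4, X=1, V=1) weight 1/576
  (W=1, U=0, Z=0, Y=2, X=0, V=0) weight 1/576
  (W=2, U=0, Z=0, Y=2, X=0, V=1) weight 1/576
  … 278 more
Group by W:
  weight(W=0) = 1/12
  weight(W=1) = 1/6
  weight(W=2) = 1/12
  weight(W=3) = 1/6
Total weight = 1/12 + 1/6 + 1/12 + 1/6 = 1/2
P(W=0 | obs) = 1/12 / 1/2 = 1/6
P(W=1 | obs) = 1/6 / 1/2 = 1/3
P(W=2 | obs) = 1/12 / 1/2 = 1/6
P(W=3 | obs) = 1/6 / 1/2 = 1/3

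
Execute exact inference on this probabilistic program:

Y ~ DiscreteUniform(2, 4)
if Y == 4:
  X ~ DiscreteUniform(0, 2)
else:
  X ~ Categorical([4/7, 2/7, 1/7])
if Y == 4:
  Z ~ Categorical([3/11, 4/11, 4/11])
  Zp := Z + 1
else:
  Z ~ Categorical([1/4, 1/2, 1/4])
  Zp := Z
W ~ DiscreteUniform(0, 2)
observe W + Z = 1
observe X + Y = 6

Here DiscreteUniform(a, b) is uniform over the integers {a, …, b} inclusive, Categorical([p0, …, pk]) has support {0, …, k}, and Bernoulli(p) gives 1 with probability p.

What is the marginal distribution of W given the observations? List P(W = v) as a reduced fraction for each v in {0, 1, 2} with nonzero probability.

P(W=0) = 4/7, P(W=1) = 3/7

Enumerate traces; 2 have nonzero weight after conditioning:
  (Y=4, X=2, Z=0, W=1) weight 1/99
  (Y=4, X=2, Z=1, W=0) weight 4/297
Group by W:
  weight(W=0) = 4/297
  weight(W=1) = 1/99
Total weight = 4/297 + 1/99 = 7/297
P(W=0 | obs) = 4/297 / 7/297 = 4/7
P(W=1 | obs) = 1/99 / 7/297 = 3/7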